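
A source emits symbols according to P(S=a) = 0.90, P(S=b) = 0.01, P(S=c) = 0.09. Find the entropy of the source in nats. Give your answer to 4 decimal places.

0.3576 nats

H(S) = −Σ p·ln p.
  −(0.90)·ln(0.90) = 0.09482
  −(0.01)·ln(0.01) = 0.04605
  −(0.09)·ln(0.09) = 0.21672
Sum: 0.09482 + 0.04605 + 0.21672 = 0.3576 nats.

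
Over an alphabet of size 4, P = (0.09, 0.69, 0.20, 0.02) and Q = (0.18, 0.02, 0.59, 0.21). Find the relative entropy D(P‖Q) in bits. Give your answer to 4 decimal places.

3.0549 bits

D(P‖Q) = Σ p·log₂(p/q).
  0.09·log₂(0.09/0.18) = -0.09000
  0.69·log₂(0.69/0.02) = 3.52488
  0.20·log₂(0.20/0.59) = -0.31214
  0.02·log₂(0.02/0.21) = -0.06785
D(P‖Q) = 3.0549 bits.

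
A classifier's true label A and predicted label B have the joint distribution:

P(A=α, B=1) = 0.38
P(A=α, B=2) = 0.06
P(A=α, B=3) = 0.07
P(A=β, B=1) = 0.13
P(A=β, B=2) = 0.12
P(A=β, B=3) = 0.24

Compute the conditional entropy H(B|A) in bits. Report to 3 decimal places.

1.287 bits

Marginals: p(A) = (0.5100, 0.4900), p(B) = (0.5100, 0.1800, 0.3100).
H(B|A) = Σ p(A) · H(B|A=·).
  A=α: p=0.5100, H(B|A=α) = 1.0728
  A=β: p=0.4900, H(B|A=β) = 1.5093
Weighted sum = 1.287 bits.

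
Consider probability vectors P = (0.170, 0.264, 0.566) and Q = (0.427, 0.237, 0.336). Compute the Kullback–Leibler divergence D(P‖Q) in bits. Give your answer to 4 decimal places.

0.2410 bits

D(P‖Q) = Σ p·log₂(p/q).
  0.170·log₂(0.170/0.427) = -0.22588
  0.264·log₂(0.264/0.237) = 0.04109
  0.566·log₂(0.566/0.336) = 0.42582
D(P‖Q) = 0.2410 bits.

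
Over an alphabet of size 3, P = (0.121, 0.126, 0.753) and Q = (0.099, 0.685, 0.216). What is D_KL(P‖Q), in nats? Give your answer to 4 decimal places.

D(P‖Q) = Σ p·ln(p/q).
  0.121·ln(0.121/0.099) = 0.02428
  0.126·ln(0.126/0.685) = -0.21334
  0.753·ln(0.753/0.216) = 0.94034
D(P‖Q) = 0.7513 nats.

0.7513 nats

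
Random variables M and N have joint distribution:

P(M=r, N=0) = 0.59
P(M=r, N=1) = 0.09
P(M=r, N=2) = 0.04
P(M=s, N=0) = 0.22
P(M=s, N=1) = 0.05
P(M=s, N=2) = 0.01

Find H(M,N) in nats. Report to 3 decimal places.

1.186 nats

H(M,N) = −Σ p(x,y)·ln p(x,y) over all 6 cells.
  cell (r,0): −0.59·ln0.59 = 0.3113
  cell (r,1): −0.09·ln0.09 = 0.2167
  cell (r,2): −0.04·ln0.04 = 0.1288
  cell (s,0): −0.22·ln0.22 = 0.3331
  cell (s,1): −0.05·ln0.05 = 0.1498
  cell (s,2): −0.01·ln0.01 = 0.0461
Sum = 1.186 nats.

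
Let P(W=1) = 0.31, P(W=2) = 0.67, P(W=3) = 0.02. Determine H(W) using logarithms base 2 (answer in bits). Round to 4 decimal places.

1.0238 bits

H(W) = −Σ p·log₂ p.
  −(0.31)·log₂(0.31) = 0.52379
  −(0.67)·log₂(0.67) = 0.38710
  −(0.02)·log₂(0.02) = 0.11288
Sum: 0.52379 + 0.38710 + 0.11288 = 1.0238 bits.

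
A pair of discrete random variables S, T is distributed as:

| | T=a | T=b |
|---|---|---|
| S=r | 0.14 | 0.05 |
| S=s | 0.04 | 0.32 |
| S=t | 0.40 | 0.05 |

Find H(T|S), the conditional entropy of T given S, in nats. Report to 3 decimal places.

Marginals: p(S) = (0.1900, 0.3600, 0.4500), p(T) = (0.5800, 0.4200).
H(T|S) = Σ p(S) · H(T|S=·).
  S=r: p=0.1900, H(T|S=r) = 0.5763
  S=s: p=0.3600, H(T|S=s) = 0.3488
  S=t: p=0.4500, H(T|S=t) = 0.3488
Weighted sum = 0.392 nats.

0.392 nats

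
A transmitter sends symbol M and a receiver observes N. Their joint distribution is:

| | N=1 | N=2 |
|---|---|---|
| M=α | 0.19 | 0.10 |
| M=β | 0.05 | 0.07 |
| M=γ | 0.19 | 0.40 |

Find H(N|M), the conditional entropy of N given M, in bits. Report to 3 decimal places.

0.922 bits

Marginals: p(M) = (0.2900, 0.1200, 0.5900), p(N) = (0.4300, 0.5700).
H(N|M) = Σ p(M) · H(N|M=·).
  M=α: p=0.2900, H(N|M=α) = 0.9294
  M=β: p=0.1200, H(N|M=β) = 0.9799
  M=γ: p=0.5900, H(N|M=γ) = 0.9066
Weighted sum = 0.922 bits.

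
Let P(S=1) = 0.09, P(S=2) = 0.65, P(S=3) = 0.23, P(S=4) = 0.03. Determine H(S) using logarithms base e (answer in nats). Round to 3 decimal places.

0.940 nats

H(S) = −Σ p·ln p.
  −(0.09)·ln(0.09) = 0.2167
  −(0.65)·ln(0.65) = 0.2800
  −(0.23)·ln(0.23) = 0.3380
  −(0.03)·ln(0.03) = 0.1052
Sum: 0.2167 + 0.2800 + 0.3380 + 0.1052 = 0.940 nats.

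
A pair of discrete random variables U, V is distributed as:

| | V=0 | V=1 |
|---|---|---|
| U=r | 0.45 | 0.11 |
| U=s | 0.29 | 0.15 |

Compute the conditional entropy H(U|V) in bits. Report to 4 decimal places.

0.9704 bits

Marginals: p(U) = (0.5600, 0.4400), p(V) = (0.7400, 0.2600).
H(U|V) = Σ p(V) · H(U|V=·).
  V=0: p=0.7400, H(U|V=0) = 0.9660
  V=1: p=0.2600, H(U|V=1) = 0.9829
Weighted sum = 0.9704 bits.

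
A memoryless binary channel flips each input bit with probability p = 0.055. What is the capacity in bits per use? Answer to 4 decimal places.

0.6927 bits

Binary symmetric channel: C = 1 − h₂(ε) where h₂ is the binary entropy function.
h₂(0.055) = −0.055·log₂0.055 − 0.945·log₂0.945 = 0.3073.
C = 1 − 0.3073 = 0.6927 bits per channel use.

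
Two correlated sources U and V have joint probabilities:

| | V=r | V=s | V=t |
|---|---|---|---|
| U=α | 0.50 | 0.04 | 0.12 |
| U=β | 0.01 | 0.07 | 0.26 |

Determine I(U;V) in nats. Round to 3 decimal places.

0.283 nats

Marginals: p(U) = (0.6600, 0.3400), p(V) = (0.5100, 0.1100, 0.3800).
I(U;V) = H(U) + H(V) − H(U,V).
H(U) = 0.6410, H(V) = 0.9539, H(U,V) = 1.3122.
I(U;V) = 0.6410 + 0.9539 − 1.3122 = 0.283 nats.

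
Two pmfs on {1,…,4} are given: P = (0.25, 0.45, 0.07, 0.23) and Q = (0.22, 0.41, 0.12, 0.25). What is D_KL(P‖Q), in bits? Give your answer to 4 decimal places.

D(P‖Q) = Σ p·log₂(p/q).
  0.25·log₂(0.25/0.22) = 0.04611
  0.45·log₂(0.45/0.41) = 0.06044
  0.07·log₂(0.07/0.12) = -0.05443
  0.23·log₂(0.23/0.25) = -0.02767
D(P‖Q) = 0.0244 bits.

0.0244 bits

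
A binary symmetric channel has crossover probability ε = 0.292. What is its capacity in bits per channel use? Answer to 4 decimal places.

0.1287 bits

Binary symmetric channel: C = 1 − h₂(ε) where h₂ is the binary entropy function.
h₂(0.292) = −0.292·log₂0.292 − 0.708·log₂0.708 = 0.8713.
C = 1 − 0.8713 = 0.1287 bits per channel use.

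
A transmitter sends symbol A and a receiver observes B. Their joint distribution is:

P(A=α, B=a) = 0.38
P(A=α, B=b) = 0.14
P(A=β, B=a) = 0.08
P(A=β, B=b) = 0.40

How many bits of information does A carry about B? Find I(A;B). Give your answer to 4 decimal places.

Marginals: p(A) = (0.5200, 0.4800), p(B) = (0.4600, 0.5400).
I(A;B) = Σ p(x,y)·log₂[p(x,y)/(p(x)p(y))].
  (α,a): 0.38·log₂(1.5886) = 0.25376
  (α,b): 0.14·log₂(0.4986) = -0.14058
  (β,a): 0.08·log₂(0.3623) = -0.11717
  (β,b): 0.40·log₂(1.5432) = 0.25037
Sum = 0.2464 bits.

0.2464 bits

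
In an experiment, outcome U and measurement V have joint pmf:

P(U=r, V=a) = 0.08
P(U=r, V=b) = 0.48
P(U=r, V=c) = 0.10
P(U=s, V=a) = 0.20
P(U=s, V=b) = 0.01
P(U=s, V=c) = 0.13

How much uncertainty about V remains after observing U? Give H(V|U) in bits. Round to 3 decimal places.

1.121 bits

Chain rule: H(V|U) = H(U,V) − H(U).
Marginals: p(U) = (0.6600, 0.3400), p(V) = (0.2800, 0.4900, 0.2300).
H(U,V) = 2.0454 bits; H(U) = 0.9248 bits.
H(V|U) = 2.0454 − 0.9248 = 1.121 bits.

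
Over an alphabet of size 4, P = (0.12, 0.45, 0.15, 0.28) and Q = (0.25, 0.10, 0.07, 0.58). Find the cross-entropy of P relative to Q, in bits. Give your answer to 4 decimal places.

H(P,Q) = −Σ p·log₂ q.
  −0.12·log₂(0.25) = 0.24000
  −0.45·log₂(0.10) = 1.49487
  −0.15·log₂(0.07) = 0.57548
  −0.28·log₂(0.58) = 0.22005
H(P,Q) = 2.5304 bits.

2.5304 bits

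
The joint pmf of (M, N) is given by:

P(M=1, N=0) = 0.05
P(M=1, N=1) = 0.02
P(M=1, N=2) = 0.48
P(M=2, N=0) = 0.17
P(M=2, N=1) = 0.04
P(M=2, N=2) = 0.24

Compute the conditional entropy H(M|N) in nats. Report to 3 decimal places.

0.614 nats

Marginals: p(M) = (0.5500, 0.4500), p(N) = (0.2200, 0.0600, 0.7200).
H(M|N) = Σ p(N) · H(M|N=·).
  N=0: p=0.2200, H(M|N=0) = 0.5360
  N=1: p=0.0600, H(M|N=1) = 0.6365
  N=2: p=0.7200, H(M|N=2) = 0.6365
Weighted sum = 0.614 nats.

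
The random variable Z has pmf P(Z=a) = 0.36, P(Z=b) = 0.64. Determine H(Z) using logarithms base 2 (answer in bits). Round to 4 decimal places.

H(Z) = −Σ p·log₂ p.
  −(0.36)·log₂(0.36) = 0.53062
  −(0.64)·log₂(0.64) = 0.41207
Sum: 0.53062 + 0.41207 = 0.9427 bits.

0.9427 bits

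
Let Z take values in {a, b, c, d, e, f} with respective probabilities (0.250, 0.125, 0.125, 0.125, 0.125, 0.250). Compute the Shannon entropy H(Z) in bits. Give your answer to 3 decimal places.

2.500 bits

H(Z) = −Σ p·log₂ p.
  −(0.250)·log₂(0.250) = 0.5000
  −(0.125)·log₂(0.125) = 0.3750
  −(0.125)·log₂(0.125) = 0.3750
  −(0.125)·log₂(0.125) = 0.3750
  −(0.125)·log₂(0.125) = 0.3750
  −(0.250)·log₂(0.250) = 0.5000
Sum: 0.5000 + 0.3750 + 0.3750 + 0.3750 + 0.3750 + 0.5000 = 2.500 bits.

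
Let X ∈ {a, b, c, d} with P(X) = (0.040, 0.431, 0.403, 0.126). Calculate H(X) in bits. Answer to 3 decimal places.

1.614 bits

H(X) = −Σ p·log₂ p.
  −(0.040)·log₂(0.040) = 0.1858
  −(0.431)·log₂(0.431) = 0.5233
  −(0.403)·log₂(0.403) = 0.5284
  −(0.126)·log₂(0.126) = 0.3766
Sum: 0.1858 + 0.5233 + 0.5284 + 0.3766 = 1.614 bits.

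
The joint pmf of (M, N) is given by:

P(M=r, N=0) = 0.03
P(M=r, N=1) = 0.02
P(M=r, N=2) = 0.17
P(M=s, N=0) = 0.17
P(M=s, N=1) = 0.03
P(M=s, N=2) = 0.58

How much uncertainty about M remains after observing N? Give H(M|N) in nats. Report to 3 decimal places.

Marginals: p(M) = (0.2200, 0.7800), p(N) = (0.2000, 0.0500, 0.7500).
H(M|N) = Σ p(N) · H(M|N=·).
  N=0: p=0.2000, H(M|N=0) = 0.4227
  N=1: p=0.0500, H(M|N=1) = 0.6730
  N=2: p=0.7500, H(M|N=2) = 0.5352
Weighted sum = 0.520 nats.

0.520 nats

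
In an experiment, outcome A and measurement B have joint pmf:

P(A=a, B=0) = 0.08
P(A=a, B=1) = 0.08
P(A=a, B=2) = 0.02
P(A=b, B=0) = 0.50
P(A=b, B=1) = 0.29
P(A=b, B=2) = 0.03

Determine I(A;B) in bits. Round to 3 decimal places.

Marginals: p(A) = (0.1800, 0.8200), p(B) = (0.5800, 0.3700, 0.0500).
I(A;B) = H(A) + H(B) − H(A,B).
H(A) = 0.6801, H(B) = 1.2026, H(A,B) = 1.8656.
I(A;B) = 0.6801 + 1.2026 − 1.8656 = 0.017 bits.

0.017 bits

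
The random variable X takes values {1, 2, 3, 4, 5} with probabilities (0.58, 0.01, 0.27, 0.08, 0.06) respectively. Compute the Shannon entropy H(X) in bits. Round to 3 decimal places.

1.567 bits

H(X) = −Σ p·log₂ p.
  −(0.58)·log₂(0.58) = 0.4558
  −(0.01)·log₂(0.01) = 0.0664
  −(0.27)·log₂(0.27) = 0.5100
  −(0.08)·log₂(0.08) = 0.2915
  −(0.06)·log₂(0.06) = 0.2435
Sum: 0.4558 + 0.0664 + 0.5100 + 0.2915 + 0.2435 = 1.567 bits.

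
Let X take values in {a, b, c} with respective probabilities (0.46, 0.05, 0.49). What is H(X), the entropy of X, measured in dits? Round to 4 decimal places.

0.3720 dits

H(X) = −Σ p·log₁₀ p.
  −(0.46)·log₁₀(0.46) = 0.15513
  −(0.05)·log₁₀(0.05) = 0.06505
  −(0.49)·log₁₀(0.49) = 0.15180
Sum: 0.15513 + 0.06505 + 0.15180 = 0.3720 dits.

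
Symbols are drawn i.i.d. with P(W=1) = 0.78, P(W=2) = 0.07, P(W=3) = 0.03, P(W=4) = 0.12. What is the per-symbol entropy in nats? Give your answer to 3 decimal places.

0.740 nats

H(W) = −Σ p·ln p.
  −(0.78)·ln(0.78) = 0.1938
  −(0.07)·ln(0.07) = 0.1861
  −(0.03)·ln(0.03) = 0.1052
  −(0.12)·ln(0.12) = 0.2544
Sum: 0.1938 + 0.1861 + 0.1052 + 0.2544 = 0.740 nats.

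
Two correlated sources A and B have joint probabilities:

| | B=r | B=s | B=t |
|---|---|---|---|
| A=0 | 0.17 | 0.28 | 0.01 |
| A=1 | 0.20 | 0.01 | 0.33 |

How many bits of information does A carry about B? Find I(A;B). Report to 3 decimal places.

0.499 bits

Marginals: p(A) = (0.4600, 0.5400), p(B) = (0.3700, 0.2900, 0.3400).
I(A;B) = H(A) + H(B) − H(A,B).
H(A) = 0.9954, H(B) = 1.5778, H(A,B) = 2.0739.
I(A;B) = 0.9954 + 1.5778 − 2.0739 = 0.499 bits.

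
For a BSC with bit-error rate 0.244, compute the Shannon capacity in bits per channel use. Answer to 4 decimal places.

Binary symmetric channel: C = 1 − h₂(ε) where h₂ is the binary entropy function.
h₂(0.244) = −0.244·log₂0.244 − 0.756·log₂0.756 = 0.8016.
C = 1 − 0.8016 = 0.1984 bits per channel use.

0.1984 bits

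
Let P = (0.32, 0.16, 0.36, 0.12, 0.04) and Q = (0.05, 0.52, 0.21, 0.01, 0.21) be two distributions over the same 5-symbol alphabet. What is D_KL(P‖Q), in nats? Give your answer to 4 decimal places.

D(P‖Q) = Σ p·ln(p/q).
  0.32·ln(0.32/0.05) = 0.59402
  0.16·ln(0.16/0.52) = -0.18858
  0.36·ln(0.36/0.21) = 0.19404
  0.12·ln(0.12/0.01) = 0.29819
  0.04·ln(0.04/0.21) = -0.06633
D(P‖Q) = 0.8313 nats.

0.8313 nats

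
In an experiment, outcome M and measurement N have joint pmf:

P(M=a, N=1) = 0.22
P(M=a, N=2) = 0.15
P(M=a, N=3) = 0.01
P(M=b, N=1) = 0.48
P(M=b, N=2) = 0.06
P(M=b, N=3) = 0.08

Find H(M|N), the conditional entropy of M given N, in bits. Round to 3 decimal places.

0.855 bits

Marginals: p(M) = (0.3800, 0.6200), p(N) = (0.7000, 0.2100, 0.0900).
H(M|N) = Σ p(N) · H(M|N=·).
  N=1: p=0.7000, H(M|N=1) = 0.8981
  N=2: p=0.2100, H(M|N=2) = 0.8631
  N=3: p=0.0900, H(M|N=3) = 0.5033
Weighted sum = 0.855 bits.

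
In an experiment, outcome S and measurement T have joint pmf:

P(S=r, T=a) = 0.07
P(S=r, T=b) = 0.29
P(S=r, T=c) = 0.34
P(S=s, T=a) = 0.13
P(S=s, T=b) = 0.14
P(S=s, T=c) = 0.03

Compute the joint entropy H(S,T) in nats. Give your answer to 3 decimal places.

1.558 nats

H(S,T) = −Σ p(x,y)·ln p(x,y) over all 6 cells.
  cell (r,a): −0.07·ln0.07 = 0.1861
  cell (r,b): −0.29·ln0.29 = 0.3590
  cell (r,c): −0.34·ln0.34 = 0.3668
  cell (s,a): −0.13·ln0.13 = 0.2652
  cell (s,b): −0.14·ln0.14 = 0.2753
  cell (s,c): −0.03·ln0.03 = 0.1052
Sum = 1.558 nats.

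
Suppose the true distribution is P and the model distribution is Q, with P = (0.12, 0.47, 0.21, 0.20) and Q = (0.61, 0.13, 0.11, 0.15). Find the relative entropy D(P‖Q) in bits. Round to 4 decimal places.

D(P‖Q) = Σ p·log₂(p/q).
  0.12·log₂(0.12/0.61) = -0.28149
  0.47·log₂(0.47/0.13) = 0.87145
  0.21·log₂(0.21/0.11) = 0.19591
  0.20·log₂(0.20/0.15) = 0.08301
D(P‖Q) = 0.8689 bits.

0.8689 bits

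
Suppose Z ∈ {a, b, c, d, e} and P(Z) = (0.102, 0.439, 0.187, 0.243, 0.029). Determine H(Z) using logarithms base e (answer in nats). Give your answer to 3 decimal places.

H(Z) = −Σ p·ln p.
  −(0.102)·ln(0.102) = 0.2328
  −(0.439)·ln(0.439) = 0.3614
  −(0.187)·ln(0.187) = 0.3135
  −(0.243)·ln(0.243) = 0.3438
  −(0.029)·ln(0.029) = 0.1027
Sum: 0.2328 + 0.3614 + 0.3135 + 0.3438 + 0.1027 = 1.354 nats.

1.354 nats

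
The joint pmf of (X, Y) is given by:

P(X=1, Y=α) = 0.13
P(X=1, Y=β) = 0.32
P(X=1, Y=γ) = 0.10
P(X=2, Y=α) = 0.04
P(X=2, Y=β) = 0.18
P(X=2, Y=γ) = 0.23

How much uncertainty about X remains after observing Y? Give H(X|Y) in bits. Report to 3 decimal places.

0.897 bits

Chain rule: H(X|Y) = H(X,Y) − H(Y).
Marginals: p(X) = (0.5500, 0.4500), p(Y) = (0.1700, 0.5000, 0.3300).
H(X,Y) = 2.3596 bits; H(Y) = 1.4624 bits.
H(X|Y) = 2.3596 − 1.4624 = 0.897 bits.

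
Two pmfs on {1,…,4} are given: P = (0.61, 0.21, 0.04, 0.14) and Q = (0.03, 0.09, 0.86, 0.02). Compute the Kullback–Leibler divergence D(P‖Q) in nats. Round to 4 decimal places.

2.1651 nats

D(P‖Q) = Σ p·ln(p/q).
  0.61·ln(0.61/0.03) = 1.83748
  0.21·ln(0.21/0.09) = 0.17793
  0.04·ln(0.04/0.86) = -0.12272
  0.14·ln(0.14/0.02) = 0.27243
D(P‖Q) = 2.1651 nats.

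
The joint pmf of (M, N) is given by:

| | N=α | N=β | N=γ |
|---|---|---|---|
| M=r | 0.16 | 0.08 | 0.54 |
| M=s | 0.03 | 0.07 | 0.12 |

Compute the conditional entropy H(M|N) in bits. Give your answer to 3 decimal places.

0.721 bits

Marginals: p(M) = (0.7800, 0.2200), p(N) = (0.1900, 0.1500, 0.6600).
H(M|N) = Σ p(N) · H(M|N=·).
  N=α: p=0.1900, H(M|N=α) = 0.6292
  N=β: p=0.1500, H(M|N=β) = 0.9968
  N=γ: p=0.6600, H(M|N=γ) = 0.6840
Weighted sum = 0.721 bits.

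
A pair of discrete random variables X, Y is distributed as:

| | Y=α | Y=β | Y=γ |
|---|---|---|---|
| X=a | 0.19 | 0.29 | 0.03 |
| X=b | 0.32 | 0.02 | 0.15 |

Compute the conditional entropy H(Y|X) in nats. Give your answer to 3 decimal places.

Marginals: p(X) = (0.5100, 0.4900), p(Y) = (0.5100, 0.3100, 0.1800).
H(Y|X) = Σ p(X) · H(Y|X=·).
  X=a: p=0.5100, H(Y|X=a) = 0.8555
  X=b: p=0.4900, H(Y|X=b) = 0.7712
Weighted sum = 0.814 nats.

0.814 nats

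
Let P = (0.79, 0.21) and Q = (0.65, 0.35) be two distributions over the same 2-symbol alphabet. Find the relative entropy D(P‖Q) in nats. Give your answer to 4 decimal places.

0.0468 nats

D(P‖Q) = Σ p·ln(p/q).
  0.79·ln(0.79/0.65) = 0.15410
  0.21·ln(0.21/0.35) = -0.10727
D(P‖Q) = 0.0468 nats.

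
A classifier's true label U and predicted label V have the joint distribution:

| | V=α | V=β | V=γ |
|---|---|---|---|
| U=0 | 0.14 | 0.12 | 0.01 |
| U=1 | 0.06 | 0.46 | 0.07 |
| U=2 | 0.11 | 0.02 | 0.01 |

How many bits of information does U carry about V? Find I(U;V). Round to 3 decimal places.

0.247 bits

Marginals: p(U) = (0.2700, 0.5900, 0.1400), p(V) = (0.3100, 0.6000, 0.0900).
I(U;V) = H(U) + H(V) − H(U,V).
H(U) = 1.3562, H(V) = 1.2786, H(U,V) = 2.3876.
I(U;V) = 1.3562 + 1.2786 − 2.3876 = 0.247 bits.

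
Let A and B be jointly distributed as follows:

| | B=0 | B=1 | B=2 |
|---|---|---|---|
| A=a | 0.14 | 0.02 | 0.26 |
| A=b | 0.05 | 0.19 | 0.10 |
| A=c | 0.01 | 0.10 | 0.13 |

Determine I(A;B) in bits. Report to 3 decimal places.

0.241 bits

Marginals: p(A) = (0.4200, 0.3400, 0.2400), p(B) = (0.2000, 0.3100, 0.4900).
I(A;B) = Σ p(x,y)·log₂[p(x,y)/(p(x)p(y))].
  (a,0): 0.14·log₂(1.6667) = 0.1032
  (a,1): 0.02·log₂(0.1536) = -0.0541
  (a,2): 0.26·log₂(1.2634) = 0.0877
  (b,0): 0.05·log₂(0.7353) = -0.0222
  (b,1): 0.19·log₂(1.8027) = 0.1615
  (b,2): 0.10·log₂(0.6002) = -0.0736
  (c,0): 0.01·log₂(0.2083) = -0.0226
  (c,1): 0.10·log₂(1.3441) = 0.0427
  (c,2): 0.13·log₂(1.1054) = 0.0188
Sum = 0.241 bits.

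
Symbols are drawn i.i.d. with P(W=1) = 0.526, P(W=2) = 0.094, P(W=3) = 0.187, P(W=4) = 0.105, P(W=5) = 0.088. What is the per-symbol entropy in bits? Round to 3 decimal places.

H(W) = −Σ p·log₂ p.
  −(0.526)·log₂(0.526) = 0.4875
  −(0.094)·log₂(0.094) = 0.3207
  −(0.187)·log₂(0.187) = 0.4523
  −(0.105)·log₂(0.105) = 0.3414
  −(0.088)·log₂(0.088) = 0.3086
Sum: 0.4875 + 0.3207 + 0.4523 + 0.3414 + 0.3086 = 1.910 bits.

1.910 bits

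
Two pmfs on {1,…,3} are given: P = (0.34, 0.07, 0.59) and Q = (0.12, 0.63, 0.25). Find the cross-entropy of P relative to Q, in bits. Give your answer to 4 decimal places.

H(P,Q) = −Σ p·log₂ q.
  −0.34·log₂(0.12) = 1.04002
  −0.07·log₂(0.63) = 0.04666
  −0.59·log₂(0.25) = 1.18000
H(P,Q) = 2.2667 bits.

2.2667 bits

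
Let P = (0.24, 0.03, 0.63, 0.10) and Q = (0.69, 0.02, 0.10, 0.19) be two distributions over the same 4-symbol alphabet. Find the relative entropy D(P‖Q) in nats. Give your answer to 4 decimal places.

0.8541 nats

D(P‖Q) = Σ p·ln(p/q).
  0.24·ln(0.24/0.69) = -0.25345
  0.03·ln(0.03/0.02) = 0.01216
  0.63·ln(0.63/0.10) = 1.15955
  0.10·ln(0.10/0.19) = -0.06419
D(P‖Q) = 0.8541 nats.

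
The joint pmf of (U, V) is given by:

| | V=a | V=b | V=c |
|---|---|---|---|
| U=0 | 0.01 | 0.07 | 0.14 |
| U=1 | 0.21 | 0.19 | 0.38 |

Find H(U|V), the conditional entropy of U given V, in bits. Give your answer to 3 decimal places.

0.714 bits

Marginals: p(U) = (0.2200, 0.7800), p(V) = (0.2200, 0.2600, 0.5200).
H(U|V) = Σ p(V) · H(U|V=·).
  V=a: p=0.2200, H(U|V=a) = 0.2668
  V=b: p=0.2600, H(U|V=b) = 0.8404
  V=c: p=0.5200, H(U|V=c) = 0.8404
Weighted sum = 0.714 bits.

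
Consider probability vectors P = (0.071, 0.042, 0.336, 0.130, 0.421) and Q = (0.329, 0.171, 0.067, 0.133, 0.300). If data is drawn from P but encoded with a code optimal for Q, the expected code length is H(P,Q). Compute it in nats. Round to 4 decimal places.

1.8305 nats

H(P,Q) = −Σ p·ln q.
  −0.071·ln(0.329) = 0.07893
  −0.042·ln(0.171) = 0.07418
  −0.336·ln(0.067) = 0.90823
  −0.130·ln(0.133) = 0.26226
  −0.421·ln(0.300) = 0.50687
H(P,Q) = 1.8305 nats.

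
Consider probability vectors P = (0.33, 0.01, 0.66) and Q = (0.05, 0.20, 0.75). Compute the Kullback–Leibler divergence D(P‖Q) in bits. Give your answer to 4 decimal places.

D(P‖Q) = Σ p·log₂(p/q).
  0.33·log₂(0.33/0.05) = 0.89841
  0.01·log₂(0.01/0.20) = -0.04322
  0.66·log₂(0.66/0.75) = -0.12172
D(P‖Q) = 0.7335 bits.

0.7335 bits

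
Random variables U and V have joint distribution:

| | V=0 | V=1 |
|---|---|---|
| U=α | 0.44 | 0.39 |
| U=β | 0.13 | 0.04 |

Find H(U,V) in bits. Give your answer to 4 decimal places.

1.6193 bits

H(U,V) = −Σ p(x,y)·log₂ p(x,y) over all 4 cells.
  cell (α,0): −0.44·log₂0.44 = 0.52115
  cell (α,1): −0.39·log₂0.39 = 0.52980
  cell (β,0): −0.13·log₂0.13 = 0.38264
  cell (β,1): −0.04·log₂0.04 = 0.18575
Sum = 1.6193 bits.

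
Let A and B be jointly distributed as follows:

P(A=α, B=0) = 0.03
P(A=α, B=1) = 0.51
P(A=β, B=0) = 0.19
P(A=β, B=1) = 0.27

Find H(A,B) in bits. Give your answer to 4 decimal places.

H(A,B) = −Σ p(x,y)·log₂ p(x,y) over all 4 cells.
  cell (α,0): −0.03·log₂0.03 = 0.15177
  cell (α,1): −0.51·log₂0.51 = 0.49543
  cell (β,0): −0.19·log₂0.19 = 0.45523
  cell (β,1): −0.27·log₂0.27 = 0.51002
Sum = 1.6124 bits.

1.6124 bits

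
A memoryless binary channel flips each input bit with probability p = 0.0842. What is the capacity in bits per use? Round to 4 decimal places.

Binary symmetric channel: C = 1 − h₂(ε) where h₂ is the binary entropy function.
h₂(0.0842) = −0.0842·log₂0.0842 − 0.9158·log₂0.9158 = 0.4168.
C = 1 − 0.4168 = 0.5832 bits per channel use.

0.5832 bits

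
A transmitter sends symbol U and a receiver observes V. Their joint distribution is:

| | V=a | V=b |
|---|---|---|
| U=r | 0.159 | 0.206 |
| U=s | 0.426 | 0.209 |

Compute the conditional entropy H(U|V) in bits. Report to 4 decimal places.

0.9087 bits

Marginals: p(U) = (0.3650, 0.6350), p(V) = (0.5850, 0.4150).
H(U|V) = Σ p(V) · H(U|V=·).
  V=a: p=0.5850, H(U|V=a) = 0.8440
  V=b: p=0.4150, H(U|V=b) = 1.0000
Weighted sum = 0.9087 bits.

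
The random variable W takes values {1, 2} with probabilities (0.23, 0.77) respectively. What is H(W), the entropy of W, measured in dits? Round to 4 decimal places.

0.2342 dits

H(W) = −Σ p·log₁₀ p.
  −(0.23)·log₁₀(0.23) = 0.14680
  −(0.77)·log₁₀(0.77) = 0.08740
Sum: 0.14680 + 0.08740 = 0.2342 dits.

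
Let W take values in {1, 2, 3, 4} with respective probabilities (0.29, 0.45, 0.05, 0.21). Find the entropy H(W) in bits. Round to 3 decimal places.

1.725 bits

H(W) = −Σ p·log₂ p.
  −(0.29)·log₂(0.29) = 0.5179
  −(0.45)·log₂(0.45) = 0.5184
  −(0.05)·log₂(0.05) = 0.2161
  −(0.21)·log₂(0.21) = 0.4728
Sum: 0.5179 + 0.5184 + 0.2161 + 0.4728 = 1.725 bits.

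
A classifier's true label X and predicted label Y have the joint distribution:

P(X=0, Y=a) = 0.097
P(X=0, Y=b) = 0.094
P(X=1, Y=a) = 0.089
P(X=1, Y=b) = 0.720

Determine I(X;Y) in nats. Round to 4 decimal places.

Marginals: p(X) = (0.1910, 0.8090), p(Y) = (0.1860, 0.8140).
I(X;Y) = Σ p(x,y)·ln[p(x,y)/(p(x)p(y))].
  (0,a): 0.097·ln(2.7304) = 0.09743
  (0,b): 0.094·ln(0.6046) = -0.04730
  (1,a): 0.089·ln(0.5915) = -0.04674
  (1,b): 0.720·ln(1.0934) = 0.06426
Sum = 0.0677 nats.

0.0677 nats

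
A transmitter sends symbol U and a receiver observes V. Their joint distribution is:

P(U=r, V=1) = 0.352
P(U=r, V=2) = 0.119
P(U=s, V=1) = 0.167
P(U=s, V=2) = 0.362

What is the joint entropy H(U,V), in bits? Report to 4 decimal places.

H(U,V) = −Σ p(x,y)·log₂ p(x,y) over all 4 cells.
  cell (r,1): −0.352·log₂0.352 = 0.53024
  cell (r,2): −0.119·log₂0.119 = 0.36545
  cell (s,1): −0.167·log₂0.167 = 0.43121
  cell (s,2): −0.362·log₂0.362 = 0.53067
Sum = 1.8576 bits.

1.8576 bits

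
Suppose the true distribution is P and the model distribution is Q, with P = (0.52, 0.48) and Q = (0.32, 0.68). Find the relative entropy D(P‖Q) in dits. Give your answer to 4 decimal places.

D(P‖Q) = Σ p·log₁₀(p/q).
  0.52·log₁₀(0.52/0.32) = 0.10964
  0.48·log₁₀(0.48/0.68) = -0.07261
D(P‖Q) = 0.0370 dits.

0.0370 dits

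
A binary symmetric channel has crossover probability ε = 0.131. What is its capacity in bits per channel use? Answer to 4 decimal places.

0.4398 bits

Binary symmetric channel: C = 1 − h₂(ε) where h₂ is the binary entropy function.
h₂(0.131) = −0.131·log₂0.131 − 0.869·log₂0.869 = 0.5602.
C = 1 − 0.5602 = 0.4398 bits per channel use.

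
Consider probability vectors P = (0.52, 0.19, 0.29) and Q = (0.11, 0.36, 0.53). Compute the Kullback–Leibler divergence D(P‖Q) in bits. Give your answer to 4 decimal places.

0.7379 bits

D(P‖Q) = Σ p·log₂(p/q).
  0.52·log₂(0.52/0.11) = 1.16532
  0.19·log₂(0.19/0.36) = -0.17518
  0.29·log₂(0.29/0.53) = -0.25228
D(P‖Q) = 0.7379 bits.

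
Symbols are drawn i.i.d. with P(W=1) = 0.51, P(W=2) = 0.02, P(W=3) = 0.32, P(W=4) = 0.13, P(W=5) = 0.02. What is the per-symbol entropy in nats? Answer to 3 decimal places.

1.130 nats

H(W) = −Σ p·ln p.
  −(0.51)·ln(0.51) = 0.3434
  −(0.02)·ln(0.02) = 0.0782
  −(0.32)·ln(0.32) = 0.3646
  −(0.13)·ln(0.13) = 0.2652
  −(0.02)·ln(0.02) = 0.0782
Sum: 0.3434 + 0.0782 + 0.3646 + 0.2652 + 0.0782 = 1.130 nats.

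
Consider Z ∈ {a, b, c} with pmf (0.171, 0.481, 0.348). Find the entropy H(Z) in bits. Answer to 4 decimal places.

H(Z) = −Σ p·log₂ p.
  −(0.171)·log₂(0.171) = 0.43570
  −(0.481)·log₂(0.481) = 0.50788
  −(0.348)·log₂(0.348) = 0.52995
Sum: 0.43570 + 0.50788 + 0.52995 = 1.4735 bits.

1.4735 bits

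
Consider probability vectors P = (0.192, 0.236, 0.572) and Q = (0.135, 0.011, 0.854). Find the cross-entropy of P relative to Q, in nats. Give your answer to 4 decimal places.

H(P,Q) = −Σ p·ln q.
  −0.192·ln(0.135) = 0.38448
  −0.236·ln(0.011) = 1.06433
  −0.572·ln(0.854) = 0.09028
H(P,Q) = 1.5391 nats.

1.5391 nats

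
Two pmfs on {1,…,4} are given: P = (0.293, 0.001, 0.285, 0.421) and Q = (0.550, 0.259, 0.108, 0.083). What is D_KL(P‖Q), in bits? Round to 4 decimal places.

D(P‖Q) = Σ p·log₂(p/q).
  0.293·log₂(0.293/0.550) = -0.26620
  0.001·log₂(0.001/0.259) = -0.00802
  0.285·log₂(0.285/0.108) = 0.39898
  0.421·log₂(0.421/0.083) = 0.98625
D(P‖Q) = 1.1110 bits.

1.1110 bits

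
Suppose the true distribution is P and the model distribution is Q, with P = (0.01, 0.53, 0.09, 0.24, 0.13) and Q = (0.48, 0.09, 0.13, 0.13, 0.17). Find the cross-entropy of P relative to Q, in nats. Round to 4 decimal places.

H(P,Q) = −Σ p·ln q.
  −0.01·ln(0.48) = 0.00734
  −0.53·ln(0.09) = 1.27621
  −0.09·ln(0.13) = 0.18362
  −0.24·ln(0.13) = 0.48965
  −0.13·ln(0.17) = 0.23035
H(P,Q) = 2.1872 nats.

2.1872 nats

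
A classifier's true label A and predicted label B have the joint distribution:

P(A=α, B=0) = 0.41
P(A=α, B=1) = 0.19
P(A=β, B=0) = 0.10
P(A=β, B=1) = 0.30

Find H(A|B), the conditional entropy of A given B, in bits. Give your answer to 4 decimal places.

Marginals: p(A) = (0.6000, 0.4000), p(B) = (0.5100, 0.4900).
H(A|B) = Σ p(B) · H(A|B=·).
  B=0: p=0.5100, H(A|B=0) = 0.7140
  B=1: p=0.4900, H(A|B=1) = 0.9633
Weighted sum = 0.8362 bits.

0.8362 bits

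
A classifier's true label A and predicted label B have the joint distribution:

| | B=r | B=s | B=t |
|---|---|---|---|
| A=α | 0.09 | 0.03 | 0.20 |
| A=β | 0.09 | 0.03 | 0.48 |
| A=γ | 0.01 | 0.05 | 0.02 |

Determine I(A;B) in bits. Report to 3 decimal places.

0.129 bits

Marginals: p(A) = (0.3200, 0.6000, 0.0800), p(B) = (0.1900, 0.1100, 0.7000).
I(A;B) = Σ p(x,y)·log₂[p(x,y)/(p(x)p(y))].
  (α,r): 0.09·log₂(1.4803) = 0.0509
  (α,s): 0.03·log₂(0.8523) = -0.0069
  (α,t): 0.20·log₂(0.8929) = -0.0327
  (β,r): 0.09·log₂(0.7895) = -0.0307
  (β,s): 0.03·log₂(0.4545) = -0.0341
  (β,t): 0.48·log₂(1.1429) = 0.0925
  (γ,r): 0.01·log₂(0.6579) = -0.0060
  (γ,s): 0.05·log₂(5.6818) = 0.1253
  (γ,t): 0.02·log₂(0.3571) = -0.0297
Sum = 0.129 bits.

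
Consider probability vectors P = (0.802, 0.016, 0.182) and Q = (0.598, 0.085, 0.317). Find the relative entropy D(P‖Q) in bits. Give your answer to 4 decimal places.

0.1554 bits

D(P‖Q) = Σ p·log₂(p/q).
  0.802·log₂(0.802/0.598) = 0.33961
  0.016·log₂(0.016/0.085) = -0.03855
  0.182·log₂(0.182/0.317) = -0.14570
D(P‖Q) = 0.1554 bits.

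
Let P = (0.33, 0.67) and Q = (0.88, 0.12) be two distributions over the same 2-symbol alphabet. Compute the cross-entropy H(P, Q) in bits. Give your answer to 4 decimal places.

2.1103 bits

H(P,Q) = −Σ p·log₂ q.
  −0.33·log₂(0.88) = 0.06086
  −0.67·log₂(0.12) = 2.04946
H(P,Q) = 2.1103 bits.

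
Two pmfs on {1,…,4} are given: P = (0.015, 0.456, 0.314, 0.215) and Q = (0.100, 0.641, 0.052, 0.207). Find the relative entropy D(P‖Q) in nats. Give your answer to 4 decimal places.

0.3890 nats

D(P‖Q) = Σ p·ln(p/q).
  0.015·ln(0.015/0.100) = -0.02846
  0.456·ln(0.456/0.641) = -0.15528
  0.314·ln(0.314/0.052) = 0.56462
  0.215·ln(0.215/0.207) = 0.00815
D(P‖Q) = 0.3890 nats.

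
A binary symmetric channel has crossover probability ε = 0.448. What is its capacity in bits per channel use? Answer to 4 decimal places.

Binary symmetric channel: C = 1 − h₂(ε) where h₂ is the binary entropy function.
h₂(0.448) = −0.448·log₂0.448 − 0.552·log₂0.552 = 0.9922.
C = 1 − 0.9922 = 0.0078 bits per channel use.

0.0078 bits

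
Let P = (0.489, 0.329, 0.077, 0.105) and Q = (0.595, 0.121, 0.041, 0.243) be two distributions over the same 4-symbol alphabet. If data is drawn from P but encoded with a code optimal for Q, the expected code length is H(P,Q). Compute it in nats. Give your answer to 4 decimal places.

H(P,Q) = −Σ p·ln q.
  −0.489·ln(0.595) = 0.25389
  −0.329·ln(0.121) = 0.69484
  −0.077·ln(0.041) = 0.24595
  −0.105·ln(0.243) = 0.14854
H(P,Q) = 1.3432 nats.

1.3432 nats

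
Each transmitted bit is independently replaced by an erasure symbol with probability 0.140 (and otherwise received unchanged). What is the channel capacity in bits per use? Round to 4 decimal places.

Binary erasure channel: capacity C = 1 − ε.
C = 1 − 0.140 = 0.8600 bits per channel use.

0.8600 bits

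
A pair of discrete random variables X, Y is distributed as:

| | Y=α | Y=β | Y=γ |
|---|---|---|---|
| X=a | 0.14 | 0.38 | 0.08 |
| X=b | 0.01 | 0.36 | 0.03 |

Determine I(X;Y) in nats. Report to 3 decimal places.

0.059 nats

Marginals: p(X) = (0.6000, 0.4000), p(Y) = (0.1500, 0.7400, 0.1100).
I(X;Y) = Σ p(x,y)·ln[p(x,y)/(p(x)p(y))].
  (a,α): 0.14·ln(1.5556) = 0.0619
  (a,β): 0.38·ln(0.8559) = -0.0591
  (a,γ): 0.08·ln(1.2121) = 0.0154
  (b,α): 0.01·ln(0.1667) = -0.0179
  (b,β): 0.36·ln(1.2162) = 0.0705
  (b,γ): 0.03·ln(0.6818) = -0.0115
Sum = 0.059 nats.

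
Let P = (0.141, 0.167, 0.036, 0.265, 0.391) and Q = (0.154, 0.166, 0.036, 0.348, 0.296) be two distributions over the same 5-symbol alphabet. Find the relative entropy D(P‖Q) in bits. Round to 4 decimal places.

D(P‖Q) = Σ p·log₂(p/q).
  0.141·log₂(0.141/0.154) = -0.01794
  0.167·log₂(0.167/0.166) = 0.00145
  0.036·log₂(0.036/0.036) = 0.00000
  0.265·log₂(0.265/0.348) = -0.10417
  0.391·log₂(0.391/0.296) = 0.15701
D(P‖Q) = 0.0364 bits.

0.0364 bits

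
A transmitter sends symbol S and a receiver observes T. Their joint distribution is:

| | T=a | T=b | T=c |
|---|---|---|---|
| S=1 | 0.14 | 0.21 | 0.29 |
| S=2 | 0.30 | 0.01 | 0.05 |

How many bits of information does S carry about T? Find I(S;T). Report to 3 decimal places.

Marginals: p(S) = (0.6400, 0.3600), p(T) = (0.4400, 0.2200, 0.3400).
I(S;T) = H(S) + H(T) − H(S,T).
H(S) = 0.9427, H(T) = 1.5309, H(S,T) = 2.1915.
I(S;T) = 0.9427 + 1.5309 − 2.1915 = 0.282 bits.

0.282 bits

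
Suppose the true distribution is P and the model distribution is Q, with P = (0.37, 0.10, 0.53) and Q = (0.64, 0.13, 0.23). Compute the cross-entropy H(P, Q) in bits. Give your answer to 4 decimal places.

H(P,Q) = −Σ p·log₂ q.
  −0.37·log₂(0.64) = 0.23823
  −0.10·log₂(0.13) = 0.29434
  −0.53·log₂(0.23) = 1.12376
H(P,Q) = 1.6563 bits.

1.6563 bits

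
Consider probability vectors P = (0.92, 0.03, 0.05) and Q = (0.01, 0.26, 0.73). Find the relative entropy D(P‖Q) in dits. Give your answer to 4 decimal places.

D(P‖Q) = Σ p·log₁₀(p/q).
  0.92·log₁₀(0.92/0.01) = 1.80668
  0.03·log₁₀(0.03/0.26) = -0.02814
  0.05·log₁₀(0.05/0.73) = -0.05822
D(P‖Q) = 1.7203 dits.

1.7203 dits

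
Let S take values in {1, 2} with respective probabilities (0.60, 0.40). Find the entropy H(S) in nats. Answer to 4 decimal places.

H(S) = −Σ p·ln p.
  −(0.60)·ln(0.60) = 0.30650
  −(0.40)·ln(0.40) = 0.36652
Sum: 0.30650 + 0.36652 = 0.6730 nats.

0.6730 nats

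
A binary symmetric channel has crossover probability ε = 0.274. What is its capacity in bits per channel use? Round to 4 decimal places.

Binary symmetric channel: C = 1 − h₂(ε) where h₂ is the binary entropy function.
h₂(0.274) = −0.274·log₂0.274 − 0.726·log₂0.726 = 0.8471.
C = 1 − 0.8471 = 0.1529 bits per channel use.

0.1529 bits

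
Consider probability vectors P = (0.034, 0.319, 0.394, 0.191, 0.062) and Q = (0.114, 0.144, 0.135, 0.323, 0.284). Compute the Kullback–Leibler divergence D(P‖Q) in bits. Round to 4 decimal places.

D(P‖Q) = Σ p·log₂(p/q).
  0.034·log₂(0.034/0.114) = -0.05934
  0.319·log₂(0.319/0.144) = 0.36605
  0.394·log₂(0.394/0.135) = 0.60882
  0.191·log₂(0.191/0.323) = -0.14477
  0.062·log₂(0.062/0.284) = -0.13612
D(P‖Q) = 0.6346 bits.

0.6346 bits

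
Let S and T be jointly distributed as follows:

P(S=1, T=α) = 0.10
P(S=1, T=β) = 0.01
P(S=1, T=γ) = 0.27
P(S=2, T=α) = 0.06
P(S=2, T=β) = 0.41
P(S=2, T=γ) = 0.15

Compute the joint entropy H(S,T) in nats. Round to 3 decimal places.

1.449 nats

H(S,T) = −Σ p(x,y)·ln p(x,y) over all 6 cells.
  cell (1,α): −0.10·ln0.10 = 0.2303
  cell (1,β): −0.01·ln0.01 = 0.0461
  cell (1,γ): −0.27·ln0.27 = 0.3535
  cell (2,α): −0.06·ln0.06 = 0.1688
  cell (2,β): −0.41·ln0.41 = 0.3656
  cell (2,γ): −0.15·ln0.15 = 0.2846
Sum = 1.449 nats.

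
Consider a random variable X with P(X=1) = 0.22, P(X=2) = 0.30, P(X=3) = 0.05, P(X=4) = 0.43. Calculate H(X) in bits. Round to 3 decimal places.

1.741 bits

H(X) = −Σ p·log₂ p.
  −(0.22)·log₂(0.22) = 0.4806
  −(0.30)·log₂(0.30) = 0.5211
  −(0.05)·log₂(0.05) = 0.2161
  −(0.43)·log₂(0.43) = 0.5236
Sum: 0.4806 + 0.5211 + 0.2161 + 0.5236 = 1.741 bits.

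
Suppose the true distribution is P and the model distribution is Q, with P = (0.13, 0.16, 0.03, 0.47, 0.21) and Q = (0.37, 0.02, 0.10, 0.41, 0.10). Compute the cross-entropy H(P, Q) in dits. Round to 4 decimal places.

H(P,Q) = −Σ p·log₁₀ q.
  −0.13·log₁₀(0.37) = 0.05613
  −0.16·log₁₀(0.02) = 0.27184
  −0.03·log₁₀(0.10) = 0.03000
  −0.47·log₁₀(0.41) = 0.18199
  −0.21·log₁₀(0.10) = 0.21000
H(P,Q) = 0.7500 dits.

0.7500 dits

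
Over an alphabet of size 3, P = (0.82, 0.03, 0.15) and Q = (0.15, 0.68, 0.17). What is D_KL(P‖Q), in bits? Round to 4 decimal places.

D(P‖Q) = Σ p·log₂(p/q).
  0.82·log₂(0.82/0.15) = 2.00954
  0.03·log₂(0.03/0.68) = -0.13508
  0.15·log₂(0.15/0.17) = -0.02709
D(P‖Q) = 1.8474 bits.

1.8474 bits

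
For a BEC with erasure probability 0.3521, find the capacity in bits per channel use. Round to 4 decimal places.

Binary erasure channel: capacity C = 1 − ε.
C = 1 − 0.3521 = 0.6479 bits per channel use.

0.6479 bits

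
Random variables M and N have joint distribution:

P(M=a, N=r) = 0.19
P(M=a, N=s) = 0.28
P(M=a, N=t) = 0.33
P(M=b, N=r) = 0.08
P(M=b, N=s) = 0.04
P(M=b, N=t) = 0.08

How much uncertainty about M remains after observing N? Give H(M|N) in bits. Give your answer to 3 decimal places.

0.703 bits

Marginals: p(M) = (0.8000, 0.2000), p(N) = (0.2700, 0.3200, 0.4100).
H(M|N) = Σ p(N) · H(M|N=·).
  N=r: p=0.2700, H(M|N=r) = 0.8767
  N=s: p=0.3200, H(M|N=s) = 0.5436
  N=t: p=0.4100, H(M|N=t) = 0.7121
Weighted sum = 0.703 bits.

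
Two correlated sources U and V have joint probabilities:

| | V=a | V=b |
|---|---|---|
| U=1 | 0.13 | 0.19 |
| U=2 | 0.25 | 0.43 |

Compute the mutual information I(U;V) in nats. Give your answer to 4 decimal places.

0.0007 nats

Marginals: p(U) = (0.3200, 0.6800), p(V) = (0.3800, 0.6200).
I(U;V) = Σ p(x,y)·ln[p(x,y)/(p(x)p(y))].
  (1,a): 0.13·ln(1.0691) = 0.00868
  (1,b): 0.19·ln(0.9577) = -0.00822
  (2,a): 0.25·ln(0.9675) = -0.00826
  (2,b): 0.43·ln(1.0199) = 0.00848
Sum = 0.0007 nats.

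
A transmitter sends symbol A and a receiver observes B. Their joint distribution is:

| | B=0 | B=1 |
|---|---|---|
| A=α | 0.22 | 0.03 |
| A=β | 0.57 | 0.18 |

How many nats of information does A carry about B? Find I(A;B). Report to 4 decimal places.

Marginals: p(A) = (0.2500, 0.7500), p(B) = (0.7900, 0.2100).
I(A;B) = H(A) + H(B) − H(A,B).
H(A) = 0.5623, H(B) = 0.5140, H(A,B) = 1.0674.
I(A;B) = 0.5623 + 0.5140 − 1.0674 = 0.0089 nats.

0.0089 nats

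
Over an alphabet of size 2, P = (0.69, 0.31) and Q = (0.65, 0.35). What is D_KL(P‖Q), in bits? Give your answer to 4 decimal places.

0.0052 bits

D(P‖Q) = Σ p·log₂(p/q).
  0.69·log₂(0.69/0.65) = 0.05945
  0.31·log₂(0.31/0.35) = -0.05428
D(P‖Q) = 0.0052 bits.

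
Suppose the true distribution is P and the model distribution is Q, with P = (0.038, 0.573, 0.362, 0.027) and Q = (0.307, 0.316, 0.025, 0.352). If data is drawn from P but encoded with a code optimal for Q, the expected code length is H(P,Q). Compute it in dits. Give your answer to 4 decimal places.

0.8984 dits

H(P,Q) = −Σ p·log₁₀ q.
  −0.038·log₁₀(0.307) = 0.01949
  −0.573·log₁₀(0.316) = 0.28668
  −0.362·log₁₀(0.025) = 0.57995
  −0.027·log₁₀(0.352) = 0.01224
H(P,Q) = 0.8984 dits.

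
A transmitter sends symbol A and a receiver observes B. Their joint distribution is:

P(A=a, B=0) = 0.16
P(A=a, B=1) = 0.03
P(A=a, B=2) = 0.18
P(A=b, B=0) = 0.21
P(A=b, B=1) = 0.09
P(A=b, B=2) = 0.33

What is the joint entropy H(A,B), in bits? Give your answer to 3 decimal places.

H(A,B) = −Σ p(x,y)·log₂ p(x,y) over all 6 cells.
  cell (a,0): −0.16·log₂0.16 = 0.4230
  cell (a,1): −0.03·log₂0.03 = 0.1518
  cell (a,2): −0.18·log₂0.18 = 0.4453
  cell (b,0): −0.21·log₂0.21 = 0.4728
  cell (b,1): −0.09·log₂0.09 = 0.3127
  cell (b,2): −0.33·log₂0.33 = 0.5278
Sum = 2.333 bits.

2.333 bits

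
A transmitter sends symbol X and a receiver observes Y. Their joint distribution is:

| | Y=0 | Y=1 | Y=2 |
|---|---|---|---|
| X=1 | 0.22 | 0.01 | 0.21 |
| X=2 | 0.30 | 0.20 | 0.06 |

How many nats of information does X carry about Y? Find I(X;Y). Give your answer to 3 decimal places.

Marginals: p(X) = (0.4400, 0.5600), p(Y) = (0.5200, 0.2100, 0.2700).
I(X;Y) = H(X) + H(Y) − H(X,Y).
H(X) = 0.6859, H(Y) = 1.0213, H(X,Y) = 1.5588.
I(X;Y) = 0.6859 + 1.0213 − 1.5588 = 0.148 nats.

0.148 nats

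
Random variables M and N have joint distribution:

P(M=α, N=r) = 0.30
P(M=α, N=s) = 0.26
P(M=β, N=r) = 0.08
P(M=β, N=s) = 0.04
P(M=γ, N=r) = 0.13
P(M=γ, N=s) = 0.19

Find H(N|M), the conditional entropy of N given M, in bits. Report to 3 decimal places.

0.980 bits

Marginals: p(M) = (0.5600, 0.1200, 0.3200), p(N) = (0.5100, 0.4900).
H(N|M) = Σ p(M) · H(N|M=·).
  M=α: p=0.5600, H(N|M=α) = 0.9963
  M=β: p=0.1200, H(N|M=β) = 0.9183
  M=γ: p=0.3200, H(N|M=γ) = 0.9745
Weighted sum = 0.980 bits.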